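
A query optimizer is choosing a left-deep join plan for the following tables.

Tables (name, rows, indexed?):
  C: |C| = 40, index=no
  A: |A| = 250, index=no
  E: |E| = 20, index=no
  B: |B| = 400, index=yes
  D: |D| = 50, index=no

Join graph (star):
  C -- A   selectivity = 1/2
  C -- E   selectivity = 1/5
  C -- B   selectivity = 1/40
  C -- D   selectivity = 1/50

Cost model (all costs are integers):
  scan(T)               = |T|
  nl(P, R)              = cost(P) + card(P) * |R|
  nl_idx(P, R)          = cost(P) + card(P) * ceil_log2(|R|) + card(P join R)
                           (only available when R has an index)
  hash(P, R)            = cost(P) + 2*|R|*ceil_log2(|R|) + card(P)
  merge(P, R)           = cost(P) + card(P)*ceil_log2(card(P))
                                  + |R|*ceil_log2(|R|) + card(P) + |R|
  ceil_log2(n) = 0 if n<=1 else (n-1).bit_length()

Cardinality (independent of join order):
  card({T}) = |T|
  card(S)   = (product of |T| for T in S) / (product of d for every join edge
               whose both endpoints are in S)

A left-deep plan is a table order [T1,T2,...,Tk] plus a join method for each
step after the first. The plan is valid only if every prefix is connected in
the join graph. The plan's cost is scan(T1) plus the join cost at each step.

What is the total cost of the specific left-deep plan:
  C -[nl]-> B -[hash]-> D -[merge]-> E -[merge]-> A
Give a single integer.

step 1: scan C: cost=40, card=40
step 2: join B via nl
    card(P join B) = 40*400/(40) = 400
    cost = 40 + 40*400 = 16040
step 3: join D via hash
    card(P join D) = 400*50/(50) = 400
    cost = 16040 + 2*50*6 + 400 = 17040
step 4: join E via merge
    card(P join E) = 400*20/(5) = 1600
    cost = 17040 + 400*9 + 20*5 + 400 + 20 = 21160
step 5: join A via merge
    card(P join A) = 1600*250/(2) = 200000
    cost = 21160 + 1600*11 + 250*8 + 1600 + 250 = 42610

42610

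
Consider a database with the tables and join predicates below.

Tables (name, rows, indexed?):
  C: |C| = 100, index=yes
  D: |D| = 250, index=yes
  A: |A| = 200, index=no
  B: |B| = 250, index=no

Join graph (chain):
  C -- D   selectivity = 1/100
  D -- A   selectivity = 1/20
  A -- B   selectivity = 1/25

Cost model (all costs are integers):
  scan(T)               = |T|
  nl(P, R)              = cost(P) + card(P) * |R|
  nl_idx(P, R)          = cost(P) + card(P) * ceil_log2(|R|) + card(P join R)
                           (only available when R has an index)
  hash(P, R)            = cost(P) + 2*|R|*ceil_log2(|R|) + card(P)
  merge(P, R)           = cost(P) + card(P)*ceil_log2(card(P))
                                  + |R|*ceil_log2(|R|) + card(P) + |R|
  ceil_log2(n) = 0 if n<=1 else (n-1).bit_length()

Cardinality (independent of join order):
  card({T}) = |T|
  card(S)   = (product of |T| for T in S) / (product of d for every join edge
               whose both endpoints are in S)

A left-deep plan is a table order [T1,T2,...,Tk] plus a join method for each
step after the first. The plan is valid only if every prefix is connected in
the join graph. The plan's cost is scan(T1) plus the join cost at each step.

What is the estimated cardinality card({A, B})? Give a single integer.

2000

Tables in S: A(200), B(250)
Edges inside S: A-B(d=25)
numerator = 200 * 250 = 50000
denominator = 25 = 25
card(S) = 50000 / 25 = 2000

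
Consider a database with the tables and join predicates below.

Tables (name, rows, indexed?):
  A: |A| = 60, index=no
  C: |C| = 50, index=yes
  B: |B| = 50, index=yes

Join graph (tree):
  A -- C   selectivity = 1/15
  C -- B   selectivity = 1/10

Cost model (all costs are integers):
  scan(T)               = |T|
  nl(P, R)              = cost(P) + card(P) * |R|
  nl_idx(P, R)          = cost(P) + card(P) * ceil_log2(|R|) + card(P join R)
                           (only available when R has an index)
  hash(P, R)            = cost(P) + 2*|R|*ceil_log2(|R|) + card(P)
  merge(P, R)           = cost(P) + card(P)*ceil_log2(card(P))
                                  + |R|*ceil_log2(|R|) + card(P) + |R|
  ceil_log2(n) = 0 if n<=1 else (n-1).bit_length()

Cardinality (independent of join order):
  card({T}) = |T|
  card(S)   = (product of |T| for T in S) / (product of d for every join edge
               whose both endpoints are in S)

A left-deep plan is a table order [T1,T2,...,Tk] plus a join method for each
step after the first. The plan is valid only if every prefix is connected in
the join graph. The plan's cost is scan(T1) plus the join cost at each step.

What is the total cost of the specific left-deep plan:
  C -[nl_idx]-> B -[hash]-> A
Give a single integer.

1570

step 1: scan C: cost=50, card=50
step 2: join B via nl_idx
    card(P join B) = 50*50/(10) = 250
    cost = 50 + 50*6 + 250 = 600
step 3: join A via hash
    card(P join A) = 250*60/(15) = 1000
    cost = 600 + 2*60*6 + 250 = 1570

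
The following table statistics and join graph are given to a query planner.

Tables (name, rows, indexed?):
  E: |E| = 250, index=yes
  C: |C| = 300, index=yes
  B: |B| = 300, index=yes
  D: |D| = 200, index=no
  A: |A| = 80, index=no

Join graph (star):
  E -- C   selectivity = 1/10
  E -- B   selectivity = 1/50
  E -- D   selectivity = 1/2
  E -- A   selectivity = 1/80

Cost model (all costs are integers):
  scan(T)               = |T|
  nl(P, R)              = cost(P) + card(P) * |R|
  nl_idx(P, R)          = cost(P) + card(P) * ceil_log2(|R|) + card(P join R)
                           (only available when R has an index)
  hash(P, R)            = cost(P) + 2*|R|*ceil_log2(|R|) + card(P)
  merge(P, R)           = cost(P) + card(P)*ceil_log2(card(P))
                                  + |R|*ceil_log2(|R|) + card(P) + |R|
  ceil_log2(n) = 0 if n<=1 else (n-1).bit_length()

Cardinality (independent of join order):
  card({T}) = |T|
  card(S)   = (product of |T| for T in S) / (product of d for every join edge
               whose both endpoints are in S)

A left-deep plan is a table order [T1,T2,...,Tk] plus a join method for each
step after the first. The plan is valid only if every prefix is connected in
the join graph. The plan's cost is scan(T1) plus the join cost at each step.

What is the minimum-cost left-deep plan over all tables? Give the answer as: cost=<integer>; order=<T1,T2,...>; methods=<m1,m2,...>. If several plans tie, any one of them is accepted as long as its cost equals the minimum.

Selinger DP (subsets sized 1..n):
  {E}: scan cost=250, card=250
  {C}: scan cost=300, card=300
  {B}: scan cost=300, card=300
  {D}: scan cost=200, card=200
  {A}: scan cost=80, card=80
  {CE}: card=7500; try (E,hash)→4600, (C,merge)→5500, (E,merge)→5550, (C,hash)→5900, (C,nl_idx)→10000, (E,nl_idx)→10200 …(+2); best=4600 via (E,hash)
  {BE}: card=1500; try (B,nl_idx)→4000, (E,nl_idx)→4200, (E,hash)→4600, (B,merge)→5500, (E,merge)→5550, (B,hash)→5900 …(+2); best=4000 via (B,nl_idx)
  {DE}: card=25000; try (D,hash)→3700, (E,merge)→4250, (D,merge)→4300, (E,hash)→4400, (E,nl_idx)→26800, (E,nl)→50200 …(+1); best=3700 via (D,hash)
  {AE}: card=250; try (E,nl_idx)→970, (A,hash)→1620, (E,merge)→2970, (A,merge)→3140, (E,hash)→4160, (E,nl)→20080 …(+1); best=970 via (E,nl_idx)
  {BCE}: card=45000; try (C,hash)→10900, (B,hash)→17500, (C,merge)→25000, (C,nl_idx)→62500, (B,merge)→112600, (B,nl_idx)→117100 …(+2); best=10900 via (C,hash)
  {CDE}: card=750000; try (D,hash)→15300, (C,hash)→34100, (D,merge)→111400, (C,merge)→406700, (C,nl_idx)→978700, (D,nl)→1504600 …(+1); best=15300 via (D,hash)
  {ACE}: card=7500; try (C,merge)→6220, (C,hash)→6620, (C,nl_idx)→10720, (A,hash)→13220, (C,nl)→75970, (A,merge)→110240 …(+1); best=6220 via (C,merge)
  {BDE}: card=150000; try (D,hash)→8700, (D,merge)→23800, (B,hash)→34100, (D,nl)→304000, (B,nl_idx)→378700, (B,merge)→406700 …(+1); best=8700 via (D,hash)
  {ABE}: card=1500; try (B,nl_idx)→4720, (B,merge)→6220, (B,hash)→6620, (A,hash)→6620, (A,merge)→22640, (B,nl)→75970 …(+1); best=4720 via (B,nl_idx)
  {ADE}: card=25000; try (D,hash)→4420, (D,merge)→5020, (A,hash)→29820, (D,nl)→50970, (A,merge)→404340, (A,nl)→2003700; best=4420 via (D,hash)
  {BCDE}: card=4500000; try (D,hash)→59100, (C,hash)→164100, (B,hash)→770700, (D,merge)→777700, (C,merge)→2861700, (C,nl_idx)→5858700 …(+5); best=59100 via (D,hash)
  {ABCE}: card=45000; try (C,hash)→11620, (B,hash)→19120, (C,merge)→25720, (A,hash)→57020, (C,nl_idx)→63220, (B,merge)→114220 …(+5); best=11620 via (C,hash)
  {ACDE}: card=750000; try (D,hash)→16920, (C,hash)→34820, (D,merge)→113020, (C,merge)→407420, (A,hash)→766420, (C,nl_idx)→979420 …(+4); best=16920 via (D,hash)
  {ABDE}: card=150000; try (D,hash)→9420, (D,merge)→24520, (B,hash)→34820, (A,hash)→159820, (D,nl)→304720, (B,nl_idx)→379420 …(+4); best=9420 via (D,hash)
  {ABCDE}: card=4500000; try (D,hash)→59820, (C,hash)→164820, (B,hash)→772320, (D,merge)→778420, (C,merge)→2862420, (A,hash)→4560220 …(+8); best=59820 via (D,hash)

cost=59820; order=A,E,B,C,D; methods=nl_idx,nl_idx,hash,hash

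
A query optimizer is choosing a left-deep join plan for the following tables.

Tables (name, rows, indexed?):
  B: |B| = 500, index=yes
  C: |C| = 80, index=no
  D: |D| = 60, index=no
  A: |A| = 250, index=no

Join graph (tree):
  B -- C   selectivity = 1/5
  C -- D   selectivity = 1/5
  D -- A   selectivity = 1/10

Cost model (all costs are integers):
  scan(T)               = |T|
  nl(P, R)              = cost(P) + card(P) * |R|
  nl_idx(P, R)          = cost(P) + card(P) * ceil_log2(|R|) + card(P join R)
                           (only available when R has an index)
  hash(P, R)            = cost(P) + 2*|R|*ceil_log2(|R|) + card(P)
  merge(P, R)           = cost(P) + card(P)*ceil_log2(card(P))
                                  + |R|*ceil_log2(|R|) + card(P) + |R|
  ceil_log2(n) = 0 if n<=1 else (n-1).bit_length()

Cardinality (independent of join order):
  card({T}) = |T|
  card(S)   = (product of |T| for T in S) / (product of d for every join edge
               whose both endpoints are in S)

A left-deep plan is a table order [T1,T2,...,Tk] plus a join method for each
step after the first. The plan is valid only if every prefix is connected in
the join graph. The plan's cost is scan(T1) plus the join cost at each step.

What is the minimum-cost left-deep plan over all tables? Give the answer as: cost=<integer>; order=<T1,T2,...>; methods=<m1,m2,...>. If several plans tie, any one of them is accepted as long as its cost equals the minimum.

Selinger DP (subsets sized 1..n):
  {B}: scan cost=500, card=500
  {C}: scan cost=80, card=80
  {D}: scan cost=60, card=60
  {A}: scan cost=250, card=250
  {BC}: card=8000; try (C,hash)→2120, (B,merge)→5720, (C,merge)→6140, (B,nl_idx)→8800, (B,hash)→9160, (B,nl)→40080 …(+1); best=2120 via (C,hash)
  {CD}: card=960; try (D,hash)→880, (C,merge)→1120, (D,merge)→1140, (C,hash)→1240, (C,nl)→4860, (D,nl)→4880; best=880 via (D,hash)
  {AD}: card=1500; try (D,hash)→1220, (A,merge)→2730, (D,merge)→2920, (A,hash)→4120, (A,nl)→15060, (D,nl)→15250; best=1220 via (D,hash)
  {BCD}: card=96000; try (D,hash)→10840, (B,hash)→10840, (B,merge)→16440, (B,nl_idx)→105520, (D,merge)→114540, (B,nl)→480880 …(+1); best=10840 via (D,hash)
  {ACD}: card=24000; try (C,hash)→3840, (A,hash)→5840, (A,merge)→13690, (C,merge)→19860, (C,nl)→121220, (A,nl)→240880; best=3840 via (C,hash)
  {ABCD}: card=2400000; try (B,hash)→36840, (A,hash)→110840, (B,merge)→392840, (A,merge)→1741090, (B,nl_idx)→2619840, (B,nl)→12003840 …(+1); best=36840 via (B,hash)

cost=36840; order=A,D,C,B; methods=hash,hash,hash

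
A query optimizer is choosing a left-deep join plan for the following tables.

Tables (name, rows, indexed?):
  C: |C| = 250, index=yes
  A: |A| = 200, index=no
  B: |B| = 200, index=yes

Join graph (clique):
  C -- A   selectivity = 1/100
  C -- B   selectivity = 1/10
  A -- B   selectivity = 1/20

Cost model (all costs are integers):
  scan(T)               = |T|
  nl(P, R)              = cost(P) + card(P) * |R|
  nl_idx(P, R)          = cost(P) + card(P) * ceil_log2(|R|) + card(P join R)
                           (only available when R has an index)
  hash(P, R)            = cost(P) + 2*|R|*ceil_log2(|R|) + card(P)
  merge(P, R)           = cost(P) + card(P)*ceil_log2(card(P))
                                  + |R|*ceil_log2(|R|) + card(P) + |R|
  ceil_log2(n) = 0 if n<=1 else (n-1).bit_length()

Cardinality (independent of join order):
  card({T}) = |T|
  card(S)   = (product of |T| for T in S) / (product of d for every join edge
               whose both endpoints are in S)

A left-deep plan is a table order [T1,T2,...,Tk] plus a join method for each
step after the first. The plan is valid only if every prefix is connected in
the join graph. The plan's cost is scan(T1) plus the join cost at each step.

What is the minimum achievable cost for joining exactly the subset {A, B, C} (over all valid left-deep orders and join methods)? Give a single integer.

Selinger DP over subsets of {A,B,C}:
  {C}: scan cost=250, card=250
  {A}: scan cost=200, card=200
  {B}: scan cost=200, card=200
  {AC}: card=500; try (C,nl_idx)→2300, (A,hash)→3700, (C,merge)→4250, (A,merge)→4300, (C,hash)→4400, (C,nl)→50200 …(+1); best=2300 via (C,nl_idx)
  {BC}: card=5000; try (B,hash)→3700, (C,merge)→4250, (B,merge)→4300, (C,hash)→4400, (C,nl_idx)→6800, (B,nl_idx)→7250 …(+2); best=3700 via (B,hash)
  {AB}: card=2000; try (B,hash)→3600, (A,hash)→3600, (B,merge)→3800, (B,nl_idx)→3800, (A,merge)→3800, (B,nl)→40200 …(+1); best=3600 via (B,hash)
  {ABC}: card=500; try (B,hash)→6000, (B,nl_idx)→6800, (B,merge)→9100, (C,hash)→9600, (A,hash)→11900, (C,nl_idx)→20100 …(+5); best=6000 via (B,hash)

6000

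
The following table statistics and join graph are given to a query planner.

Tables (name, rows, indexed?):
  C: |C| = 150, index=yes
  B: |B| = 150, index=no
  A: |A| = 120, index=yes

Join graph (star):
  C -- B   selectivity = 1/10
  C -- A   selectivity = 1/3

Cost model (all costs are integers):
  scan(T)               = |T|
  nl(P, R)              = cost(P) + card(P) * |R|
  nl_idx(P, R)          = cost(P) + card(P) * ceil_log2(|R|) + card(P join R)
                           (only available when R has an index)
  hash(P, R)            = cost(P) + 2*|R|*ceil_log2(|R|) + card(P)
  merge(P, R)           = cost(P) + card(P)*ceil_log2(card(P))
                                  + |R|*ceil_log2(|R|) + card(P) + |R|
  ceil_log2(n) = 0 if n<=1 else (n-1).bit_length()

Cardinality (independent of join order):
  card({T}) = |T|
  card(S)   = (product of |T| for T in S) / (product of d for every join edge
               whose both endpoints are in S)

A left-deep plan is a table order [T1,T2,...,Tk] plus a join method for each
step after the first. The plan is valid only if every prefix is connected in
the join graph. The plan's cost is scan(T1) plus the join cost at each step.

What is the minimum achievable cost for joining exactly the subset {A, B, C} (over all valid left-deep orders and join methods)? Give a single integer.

6630

Selinger DP over subsets of {A,B,C}:
  {C}: scan cost=150, card=150
  {B}: scan cost=150, card=150
  {A}: scan cost=120, card=120
  {BC}: card=2250; try (C,hash)→2700, (B,hash)→2700, (C,merge)→2850, (B,merge)→2850, (C,nl_idx)→3600, (C,nl)→22650 …(+1); best=2700 via (C,hash)
  {AC}: card=6000; try (A,hash)→1980, (C,merge)→2430, (A,merge)→2460, (C,hash)→2640, (C,nl_idx)→7080, (A,nl_idx)→7200 …(+2); best=1980 via (A,hash)
  {ABC}: card=90000; try (A,hash)→6630, (B,hash)→10380, (A,merge)→32910, (B,merge)→87330, (A,nl_idx)→108450, (A,nl)→272700 …(+1); best=6630 via (A,hash)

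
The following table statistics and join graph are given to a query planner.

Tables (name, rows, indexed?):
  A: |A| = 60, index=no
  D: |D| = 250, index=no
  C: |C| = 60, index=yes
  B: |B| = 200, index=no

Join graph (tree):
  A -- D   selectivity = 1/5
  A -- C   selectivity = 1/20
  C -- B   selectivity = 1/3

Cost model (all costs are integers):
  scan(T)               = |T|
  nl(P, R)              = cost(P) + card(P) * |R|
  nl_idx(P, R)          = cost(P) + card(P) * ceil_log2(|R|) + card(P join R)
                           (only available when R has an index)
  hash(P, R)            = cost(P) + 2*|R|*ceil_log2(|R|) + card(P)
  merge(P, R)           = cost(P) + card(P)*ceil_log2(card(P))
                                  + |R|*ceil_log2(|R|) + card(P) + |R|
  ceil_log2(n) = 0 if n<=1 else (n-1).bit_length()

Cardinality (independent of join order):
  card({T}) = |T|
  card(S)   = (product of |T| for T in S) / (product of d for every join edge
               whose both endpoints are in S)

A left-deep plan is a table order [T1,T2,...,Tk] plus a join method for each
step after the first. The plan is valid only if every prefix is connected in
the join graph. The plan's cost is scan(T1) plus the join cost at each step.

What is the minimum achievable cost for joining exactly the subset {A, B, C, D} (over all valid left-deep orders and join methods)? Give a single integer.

Selinger DP over subsets of {A,B,C,D}:
  {A}: scan cost=60, card=60
  {D}: scan cost=250, card=250
  {C}: scan cost=60, card=60
  {B}: scan cost=200, card=200
  {AD}: card=3000; try (A,hash)→1220, (D,merge)→2730, (A,merge)→2920, (D,hash)→4120, (D,nl)→15060, (A,nl)→15250; best=1220 via (A,hash)
  {AC}: card=180; try (C,nl_idx)→600, (C,hash)→840, (A,hash)→840, (C,merge)→900, (A,merge)→900, (C,nl)→3660 …(+1); best=600 via (C,nl_idx)
  {BC}: card=4000; try (C,hash)→1120, (B,merge)→2280, (C,merge)→2420, (B,hash)→3320, (C,nl_idx)→5400, (B,nl)→12060 …(+1); best=1120 via (C,hash)
  {ACD}: card=9000; try (D,merge)→4470, (D,hash)→4780, (C,hash)→4940, (C,nl_idx)→28220, (C,merge)→40640, (D,nl)→45600 …(+1); best=4470 via (D,merge)
  {ABC}: card=12000; try (B,hash)→3980, (B,merge)→4020, (A,hash)→5840, (B,nl)→36600, (A,merge)→53540, (A,nl)→241120; best=3980 via (B,hash)
  {ABCD}: card=600000; try (B,hash)→16670, (D,hash)→19980, (B,merge)→141270, (D,merge)→186230, (B,nl)→1804470, (D,nl)→3003980; best=16670 via (B,hash)

16670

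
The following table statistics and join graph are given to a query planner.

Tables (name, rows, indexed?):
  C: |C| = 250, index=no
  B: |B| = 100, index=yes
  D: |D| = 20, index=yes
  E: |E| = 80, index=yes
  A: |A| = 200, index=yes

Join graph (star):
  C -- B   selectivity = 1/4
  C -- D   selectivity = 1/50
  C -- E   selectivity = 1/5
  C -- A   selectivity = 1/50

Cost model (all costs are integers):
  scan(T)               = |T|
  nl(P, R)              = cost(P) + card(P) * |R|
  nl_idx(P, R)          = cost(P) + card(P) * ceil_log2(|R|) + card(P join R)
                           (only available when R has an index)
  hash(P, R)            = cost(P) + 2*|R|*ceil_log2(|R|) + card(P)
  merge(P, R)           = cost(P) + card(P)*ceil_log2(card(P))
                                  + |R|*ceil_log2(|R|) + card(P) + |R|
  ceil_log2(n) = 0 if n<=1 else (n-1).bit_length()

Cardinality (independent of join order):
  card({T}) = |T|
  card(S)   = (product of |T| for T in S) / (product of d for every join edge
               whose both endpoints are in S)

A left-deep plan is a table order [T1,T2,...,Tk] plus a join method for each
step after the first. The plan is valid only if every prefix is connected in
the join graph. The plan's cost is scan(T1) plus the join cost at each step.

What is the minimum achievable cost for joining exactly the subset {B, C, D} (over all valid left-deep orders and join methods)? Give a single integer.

2200

Selinger DP over subsets of {B,C,D}:
  {C}: scan cost=250, card=250
  {B}: scan cost=100, card=100
  {D}: scan cost=20, card=20
  {BC}: card=6250; try (B,hash)→1900, (C,merge)→3150, (B,merge)→3300, (C,hash)→4200, (B,nl_idx)→8250, (C,nl)→25100 …(+1); best=1900 via (B,hash)
  {CD}: card=100; try (D,hash)→700, (D,nl_idx)→1600, (C,merge)→2390, (D,merge)→2620, (C,hash)→4040, (C,nl)→5020 …(+1); best=700 via (D,hash)
  {BCD}: card=2500; try (B,hash)→2200, (B,merge)→2300, (B,nl_idx)→3900, (D,hash)→8350, (B,nl)→10700, (D,nl_idx)→35650 …(+2); best=2200 via (B,hash)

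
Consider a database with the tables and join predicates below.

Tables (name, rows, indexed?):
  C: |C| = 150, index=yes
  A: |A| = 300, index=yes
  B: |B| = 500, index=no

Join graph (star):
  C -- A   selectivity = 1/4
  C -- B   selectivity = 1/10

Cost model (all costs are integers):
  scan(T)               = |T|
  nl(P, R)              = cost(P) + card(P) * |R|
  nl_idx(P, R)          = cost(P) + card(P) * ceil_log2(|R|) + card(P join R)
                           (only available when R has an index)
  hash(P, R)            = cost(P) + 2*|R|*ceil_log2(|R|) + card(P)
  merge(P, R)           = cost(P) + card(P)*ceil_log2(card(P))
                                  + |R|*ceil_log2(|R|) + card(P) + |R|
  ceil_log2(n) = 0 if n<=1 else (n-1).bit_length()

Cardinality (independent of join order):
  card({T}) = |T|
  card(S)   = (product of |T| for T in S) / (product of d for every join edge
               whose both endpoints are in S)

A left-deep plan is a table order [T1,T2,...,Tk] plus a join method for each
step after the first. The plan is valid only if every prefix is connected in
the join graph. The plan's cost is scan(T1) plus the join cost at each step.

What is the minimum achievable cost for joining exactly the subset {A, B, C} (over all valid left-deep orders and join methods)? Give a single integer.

Selinger DP over subsets of {A,B,C}:
  {C}: scan cost=150, card=150
  {A}: scan cost=300, card=300
  {B}: scan cost=500, card=500
  {AC}: card=11250; try (C,hash)→3000, (A,merge)→4500, (C,merge)→4650, (A,hash)→5700, (A,nl_idx)→12750, (C,nl_idx)→13950 …(+2); best=3000 via (C,hash)
  {BC}: card=7500; try (C,hash)→3400, (B,merge)→6500, (C,merge)→6850, (B,hash)→9300, (C,nl_idx)→12000, (B,nl)→75150 …(+1); best=3400 via (C,hash)
  {ABC}: card=562500; try (A,hash)→16300, (B,hash)→23250, (A,merge)→111400, (B,merge)→176750, (A,nl_idx)→633400, (A,nl)→2253400 …(+1); best=16300 via (A,hash)

16300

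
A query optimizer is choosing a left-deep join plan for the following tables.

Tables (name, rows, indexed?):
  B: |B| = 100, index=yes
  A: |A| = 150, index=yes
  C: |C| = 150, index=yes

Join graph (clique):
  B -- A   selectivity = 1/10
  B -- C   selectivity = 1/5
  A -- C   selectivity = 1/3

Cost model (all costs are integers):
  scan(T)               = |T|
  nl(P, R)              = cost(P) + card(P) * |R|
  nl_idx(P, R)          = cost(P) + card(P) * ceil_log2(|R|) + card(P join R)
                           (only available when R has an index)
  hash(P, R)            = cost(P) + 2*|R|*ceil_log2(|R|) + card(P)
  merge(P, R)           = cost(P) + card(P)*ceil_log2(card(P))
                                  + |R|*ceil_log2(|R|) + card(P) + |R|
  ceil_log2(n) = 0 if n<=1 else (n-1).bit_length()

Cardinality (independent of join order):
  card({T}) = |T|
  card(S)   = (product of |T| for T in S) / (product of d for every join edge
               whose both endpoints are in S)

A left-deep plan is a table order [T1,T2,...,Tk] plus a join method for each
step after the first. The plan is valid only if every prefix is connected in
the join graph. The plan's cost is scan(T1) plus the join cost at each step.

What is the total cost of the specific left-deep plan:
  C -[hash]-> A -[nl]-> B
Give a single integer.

752700

step 1: scan C: cost=150, card=150
step 2: join A via hash
    card(P join A) = 150*150/(3) = 7500
    cost = 150 + 2*150*8 + 150 = 2700
step 3: join B via nl
    card(P join B) = 7500*100/(10*5) = 15000
    cost = 2700 + 7500*100 = 752700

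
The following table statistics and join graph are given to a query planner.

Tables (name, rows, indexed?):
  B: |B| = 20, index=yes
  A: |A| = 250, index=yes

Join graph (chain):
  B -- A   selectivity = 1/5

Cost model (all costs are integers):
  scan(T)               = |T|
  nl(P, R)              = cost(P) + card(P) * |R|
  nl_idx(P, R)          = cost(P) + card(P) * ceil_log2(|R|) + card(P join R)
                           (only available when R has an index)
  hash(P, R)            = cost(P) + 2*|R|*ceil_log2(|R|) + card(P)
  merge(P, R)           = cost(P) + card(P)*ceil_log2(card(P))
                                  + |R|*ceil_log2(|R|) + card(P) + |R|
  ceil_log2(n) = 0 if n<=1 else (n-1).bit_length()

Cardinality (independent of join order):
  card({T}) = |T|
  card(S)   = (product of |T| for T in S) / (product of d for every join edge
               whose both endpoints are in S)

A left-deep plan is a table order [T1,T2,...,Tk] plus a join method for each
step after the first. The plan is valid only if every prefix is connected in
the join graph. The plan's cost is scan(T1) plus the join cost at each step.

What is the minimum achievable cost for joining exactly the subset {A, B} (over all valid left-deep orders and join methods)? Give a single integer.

Selinger DP over subsets of {A,B}:
  {B}: scan cost=20, card=20
  {A}: scan cost=250, card=250
  {AB}: card=1000; try (B,hash)→700, (A,nl_idx)→1180, (A,merge)→2390, (B,nl_idx)→2500, (B,merge)→2620, (A,hash)→4040 …(+2); best=700 via (B,hash)

700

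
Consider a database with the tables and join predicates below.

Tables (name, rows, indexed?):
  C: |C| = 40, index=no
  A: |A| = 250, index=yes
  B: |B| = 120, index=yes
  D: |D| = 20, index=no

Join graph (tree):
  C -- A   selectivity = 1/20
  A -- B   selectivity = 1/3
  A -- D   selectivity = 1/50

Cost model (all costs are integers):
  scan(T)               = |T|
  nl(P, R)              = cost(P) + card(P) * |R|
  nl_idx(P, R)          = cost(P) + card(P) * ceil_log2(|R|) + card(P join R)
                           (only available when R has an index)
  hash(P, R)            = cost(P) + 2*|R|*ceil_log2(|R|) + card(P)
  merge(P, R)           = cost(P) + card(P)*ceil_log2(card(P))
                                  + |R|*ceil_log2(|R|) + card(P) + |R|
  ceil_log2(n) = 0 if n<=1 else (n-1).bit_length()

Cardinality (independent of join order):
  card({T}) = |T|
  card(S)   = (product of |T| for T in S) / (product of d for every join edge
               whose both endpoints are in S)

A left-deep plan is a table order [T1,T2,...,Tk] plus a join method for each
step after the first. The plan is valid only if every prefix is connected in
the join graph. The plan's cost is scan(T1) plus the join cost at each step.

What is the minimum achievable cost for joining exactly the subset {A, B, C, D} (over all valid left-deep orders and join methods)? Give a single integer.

2740

Selinger DP over subsets of {A,B,C,D}:
  {C}: scan cost=40, card=40
  {A}: scan cost=250, card=250
  {B}: scan cost=120, card=120
  {D}: scan cost=20, card=20
  {AC}: card=500; try (A,nl_idx)→860, (C,hash)→980, (A,merge)→2570, (C,merge)→2780, (A,hash)→4080, (A,nl)→10040 …(+1); best=860 via (A,nl_idx)
  {AB}: card=10000; try (B,hash)→2180, (A,merge)→3330, (B,merge)→3460, (A,hash)→4240, (A,nl_idx)→11080, (B,nl_idx)→12000 …(+2); best=2180 via (B,hash)
  {AD}: card=100; try (A,nl_idx)→280, (D,hash)→700, (A,merge)→2390, (D,merge)→2620, (A,hash)→4040, (A,nl)→5020 …(+1); best=280 via (A,nl_idx)
  {ABC}: card=20000; try (B,hash)→3040, (B,merge)→6820, (C,hash)→12660, (B,nl_idx)→24360, (B,nl)→60860, (C,merge)→152460 …(+1); best=3040 via (B,hash)
  {ACD}: card=200; try (C,hash)→860, (C,merge)→1360, (D,hash)→1560, (C,nl)→4280, (D,merge)→5980, (D,nl)→10860; best=860 via (C,hash)
  {ABD}: card=4000; try (B,merge)→2040, (B,hash)→2060, (B,nl_idx)→4980, (B,nl)→12280, (D,hash)→12380, (D,merge)→152300 …(+1); best=2040 via (B,merge)
  {ABCD}: card=8000; try (B,hash)→2740, (B,merge)→3620, (C,hash)→6520, (B,nl_idx)→10260, (D,hash)→23240, (B,nl)→24860 …(+4); best=2740 via (B,hash)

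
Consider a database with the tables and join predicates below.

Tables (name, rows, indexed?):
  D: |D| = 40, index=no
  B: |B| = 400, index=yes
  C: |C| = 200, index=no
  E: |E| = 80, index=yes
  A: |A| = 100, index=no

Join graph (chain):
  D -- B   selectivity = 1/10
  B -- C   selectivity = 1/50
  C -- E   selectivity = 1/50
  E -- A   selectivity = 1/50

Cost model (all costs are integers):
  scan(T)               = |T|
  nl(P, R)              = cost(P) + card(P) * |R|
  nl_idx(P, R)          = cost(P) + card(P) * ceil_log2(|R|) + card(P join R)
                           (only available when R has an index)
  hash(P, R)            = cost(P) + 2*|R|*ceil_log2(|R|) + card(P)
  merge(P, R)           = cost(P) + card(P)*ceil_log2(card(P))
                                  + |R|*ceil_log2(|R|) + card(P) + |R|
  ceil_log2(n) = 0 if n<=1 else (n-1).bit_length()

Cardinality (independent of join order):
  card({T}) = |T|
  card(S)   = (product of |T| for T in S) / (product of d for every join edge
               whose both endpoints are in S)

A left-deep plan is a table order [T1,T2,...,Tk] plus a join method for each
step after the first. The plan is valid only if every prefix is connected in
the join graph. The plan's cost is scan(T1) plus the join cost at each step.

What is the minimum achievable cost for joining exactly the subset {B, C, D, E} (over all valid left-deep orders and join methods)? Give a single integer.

Selinger DP over subsets of {B,C,D,E}:
  {D}: scan cost=40, card=40
  {B}: scan cost=400, card=400
  {C}: scan cost=200, card=200
  {E}: scan cost=80, card=80
  {BD}: card=1600; try (D,hash)→1280, (B,nl_idx)→2000, (B,merge)→4320, (D,merge)→4680, (B,hash)→7280, (B,nl)→16040 …(+1); best=1280 via (D,hash)
  {BC}: card=1600; try (B,nl_idx)→3600, (C,hash)→4000, (B,merge)→6000, (C,merge)→6200, (B,hash)→7600, (B,nl)→80200 …(+1); best=3600 via (B,nl_idx)
  {CE}: card=320; try (E,hash)→1520, (E,nl_idx)→1920, (C,merge)→2520, (E,merge)→2640, (C,hash)→3360, (C,nl)→16080 …(+1); best=1520 via (E,hash)
  {BCD}: card=6400; try (D,hash)→5680, (C,hash)→6080, (C,merge)→22280, (D,merge)→23080, (D,nl)→67600, (C,nl)→321280; best=5680 via (D,hash)
  {BCE}: card=2560; try (E,hash)→6320, (B,nl_idx)→6960, (B,merge)→8720, (B,hash)→9040, (E,nl_idx)→17360, (E,merge)→23440 …(+2); best=6320 via (E,hash)
  {BCDE}: card=10240; try (D,hash)→9360, (E,hash)→13200, (D,merge)→39880, (E,nl_idx)→60720, (E,merge)→95920, (D,nl)→108720 …(+1); best=9360 via (D,hash)

9360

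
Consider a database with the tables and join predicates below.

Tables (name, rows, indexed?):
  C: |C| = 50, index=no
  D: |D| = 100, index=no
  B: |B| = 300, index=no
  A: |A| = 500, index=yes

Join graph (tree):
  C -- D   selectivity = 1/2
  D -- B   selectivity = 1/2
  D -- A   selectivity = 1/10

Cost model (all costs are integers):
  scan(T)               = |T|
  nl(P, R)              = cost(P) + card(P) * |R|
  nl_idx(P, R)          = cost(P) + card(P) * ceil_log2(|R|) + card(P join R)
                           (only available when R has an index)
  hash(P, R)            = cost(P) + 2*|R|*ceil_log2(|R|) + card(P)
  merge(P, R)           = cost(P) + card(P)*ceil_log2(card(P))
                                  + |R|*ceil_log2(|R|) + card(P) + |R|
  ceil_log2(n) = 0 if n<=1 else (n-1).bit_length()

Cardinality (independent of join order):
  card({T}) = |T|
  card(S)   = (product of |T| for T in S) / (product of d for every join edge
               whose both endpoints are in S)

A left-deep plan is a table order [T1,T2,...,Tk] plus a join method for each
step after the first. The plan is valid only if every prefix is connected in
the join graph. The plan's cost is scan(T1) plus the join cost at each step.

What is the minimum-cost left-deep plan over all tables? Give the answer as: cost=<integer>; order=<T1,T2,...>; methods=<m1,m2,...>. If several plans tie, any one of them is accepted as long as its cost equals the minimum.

cost=138400; order=A,D,C,B; methods=hash,hash,hash

Selinger DP (subsets sized 1..n):
  {C}: scan cost=50, card=50
  {D}: scan cost=100, card=100
  {B}: scan cost=300, card=300
  {A}: scan cost=500, card=500
  {CD}: card=2500; try (C,hash)→800, (D,merge)→1200, (C,merge)→1250, (D,hash)→1500, (D,nl)→5050, (C,nl)→5100; best=800 via (C,hash)
  {BD}: card=15000; try (D,hash)→2000, (B,merge)→3900, (D,merge)→4100, (B,hash)→5600, (B,nl)→30100, (D,nl)→30300; best=2000 via (D,hash)
  {AD}: card=5000; try (D,hash)→2400, (A,merge)→5900, (A,nl_idx)→6000, (D,merge)→6300, (A,hash)→9200, (A,nl)→50100 …(+1); best=2400 via (D,hash)
  {BCD}: card=375000; try (B,hash)→8700, (C,hash)→17600, (B,merge)→36300, (C,merge)→227350, (B,nl)→750800, (C,nl)→752000; best=8700 via (B,hash)
  {ACD}: card=125000; try (C,hash)→8000, (A,hash)→12300, (A,merge)→38300, (C,merge)→72750, (A,nl_idx)→148300, (C,nl)→252400 …(+1); best=8000 via (C,hash)
  {ABD}: card=750000; try (B,hash)→12800, (A,hash)→26000, (B,merge)→75400, (A,merge)→232000, (A,nl_idx)→887000, (B,nl)→1502400 …(+1); best=12800 via (B,hash)
  {ABCD}: card=18750000; try (B,hash)→138400, (A,hash)→392700, (C,hash)→763400, (B,merge)→2261000, (A,merge)→7513700, (C,merge)→15763150 …(+4); best=138400 via (B,hash)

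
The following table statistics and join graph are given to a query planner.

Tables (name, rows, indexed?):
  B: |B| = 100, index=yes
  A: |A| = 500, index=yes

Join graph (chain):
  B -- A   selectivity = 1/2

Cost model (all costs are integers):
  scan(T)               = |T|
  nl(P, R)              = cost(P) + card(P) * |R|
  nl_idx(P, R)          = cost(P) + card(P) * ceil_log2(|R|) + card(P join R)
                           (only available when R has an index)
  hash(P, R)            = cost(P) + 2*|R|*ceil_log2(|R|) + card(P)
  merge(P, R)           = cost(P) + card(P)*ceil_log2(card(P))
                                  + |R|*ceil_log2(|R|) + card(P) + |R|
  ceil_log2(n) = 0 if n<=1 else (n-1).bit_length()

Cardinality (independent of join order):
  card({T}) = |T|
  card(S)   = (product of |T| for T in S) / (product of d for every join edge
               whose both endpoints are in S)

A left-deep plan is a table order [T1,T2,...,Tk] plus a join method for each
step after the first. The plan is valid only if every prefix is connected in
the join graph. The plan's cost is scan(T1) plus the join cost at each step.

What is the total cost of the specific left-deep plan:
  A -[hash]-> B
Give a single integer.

step 1: scan A: cost=500, card=500
step 2: join B via hash
    card(P join B) = 500*100/(2) = 25000
    cost = 500 + 2*100*7 + 500 = 2400

2400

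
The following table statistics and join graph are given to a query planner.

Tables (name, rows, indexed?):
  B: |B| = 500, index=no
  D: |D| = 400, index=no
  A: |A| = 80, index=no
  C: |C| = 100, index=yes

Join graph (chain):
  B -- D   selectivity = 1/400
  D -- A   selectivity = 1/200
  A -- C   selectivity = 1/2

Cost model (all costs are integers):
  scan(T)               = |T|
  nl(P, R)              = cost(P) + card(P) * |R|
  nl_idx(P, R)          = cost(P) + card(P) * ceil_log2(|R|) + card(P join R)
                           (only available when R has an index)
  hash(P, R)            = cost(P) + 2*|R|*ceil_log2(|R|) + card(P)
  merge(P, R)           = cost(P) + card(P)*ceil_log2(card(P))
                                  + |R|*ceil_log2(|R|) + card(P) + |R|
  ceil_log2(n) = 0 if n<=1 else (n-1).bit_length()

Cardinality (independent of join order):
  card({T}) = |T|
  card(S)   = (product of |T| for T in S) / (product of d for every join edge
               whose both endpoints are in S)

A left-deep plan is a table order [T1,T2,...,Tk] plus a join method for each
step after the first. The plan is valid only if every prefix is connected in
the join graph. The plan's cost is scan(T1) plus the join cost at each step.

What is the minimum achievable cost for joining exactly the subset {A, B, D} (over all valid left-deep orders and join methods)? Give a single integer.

8360

Selinger DP over subsets of {A,B,D}:
  {B}: scan cost=500, card=500
  {D}: scan cost=400, card=400
  {A}: scan cost=80, card=80
  {BD}: card=500; try (D,hash)→8200, (B,merge)→9400, (D,merge)→9500, (B,hash)→9800, (B,nl)→200400, (D,nl)→200500; best=8200 via (D,hash)
  {AD}: card=160; try (A,hash)→1920, (D,merge)→4720, (A,merge)→5040, (D,hash)→7360, (D,nl)→32080, (A,nl)→32400; best=1920 via (A,hash)
  {ABD}: card=200; try (B,merge)→8360, (A,hash)→9820, (B,hash)→11080, (A,merge)→13840, (A,nl)→48200, (B,nl)→81920; best=8360 via (B,merge)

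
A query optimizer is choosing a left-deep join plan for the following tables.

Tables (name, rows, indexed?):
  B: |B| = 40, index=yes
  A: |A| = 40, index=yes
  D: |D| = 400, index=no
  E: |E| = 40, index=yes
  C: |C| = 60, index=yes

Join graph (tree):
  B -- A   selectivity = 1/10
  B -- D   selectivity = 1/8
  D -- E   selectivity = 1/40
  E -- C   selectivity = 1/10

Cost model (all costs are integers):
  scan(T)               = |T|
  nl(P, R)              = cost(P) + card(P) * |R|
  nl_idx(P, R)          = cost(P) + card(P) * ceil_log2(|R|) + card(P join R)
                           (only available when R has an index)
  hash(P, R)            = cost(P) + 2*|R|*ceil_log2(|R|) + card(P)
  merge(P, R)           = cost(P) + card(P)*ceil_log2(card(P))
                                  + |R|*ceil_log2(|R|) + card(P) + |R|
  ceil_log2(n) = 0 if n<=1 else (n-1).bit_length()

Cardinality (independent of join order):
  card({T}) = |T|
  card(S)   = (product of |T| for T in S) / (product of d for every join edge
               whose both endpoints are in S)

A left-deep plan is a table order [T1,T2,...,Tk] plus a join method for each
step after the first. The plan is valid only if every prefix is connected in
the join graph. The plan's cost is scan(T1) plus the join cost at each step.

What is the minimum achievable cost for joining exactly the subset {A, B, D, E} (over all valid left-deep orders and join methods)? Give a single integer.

4640

Selinger DP over subsets of {A,B,D,E}:
  {B}: scan cost=40, card=40
  {A}: scan cost=40, card=40
  {D}: scan cost=400, card=400
  {E}: scan cost=40, card=40
  {AB}: card=160; try (B,nl_idx)→440, (A,nl_idx)→440, (B,hash)→560, (A,hash)→560, (B,merge)→600, (A,merge)→600 …(+2); best=440 via (B,nl_idx)
  {BD}: card=2000; try (B,hash)→1280, (D,merge)→4320, (B,merge)→4680, (B,nl_idx)→4800, (D,hash)→7280, (D,nl)→16040 …(+1); best=1280 via (B,hash)
  {DE}: card=400; try (E,hash)→1280, (E,nl_idx)→3200, (D,merge)→4320, (E,merge)→4680, (D,hash)→7280, (D,nl)→16040 …(+1); best=1280 via (E,hash)
  {ABD}: card=8000; try (A,hash)→3760, (D,merge)→5880, (D,hash)→7800, (A,nl_idx)→21280, (A,merge)→25560, (D,nl)→64440 …(+1); best=3760 via (A,hash)
  {BDE}: card=2000; try (B,hash)→2160, (E,hash)→3760, (B,merge)→5560, (B,nl_idx)→5680, (E,nl_idx)→15280, (B,nl)→17280 …(+2); best=2160 via (B,hash)
  {ABDE}: card=8000; try (A,hash)→4640, (E,hash)→12240, (A,nl_idx)→22160, (A,merge)→26440, (E,nl_idx)→59760, (A,nl)→82160 …(+2); best=4640 via (A,hash)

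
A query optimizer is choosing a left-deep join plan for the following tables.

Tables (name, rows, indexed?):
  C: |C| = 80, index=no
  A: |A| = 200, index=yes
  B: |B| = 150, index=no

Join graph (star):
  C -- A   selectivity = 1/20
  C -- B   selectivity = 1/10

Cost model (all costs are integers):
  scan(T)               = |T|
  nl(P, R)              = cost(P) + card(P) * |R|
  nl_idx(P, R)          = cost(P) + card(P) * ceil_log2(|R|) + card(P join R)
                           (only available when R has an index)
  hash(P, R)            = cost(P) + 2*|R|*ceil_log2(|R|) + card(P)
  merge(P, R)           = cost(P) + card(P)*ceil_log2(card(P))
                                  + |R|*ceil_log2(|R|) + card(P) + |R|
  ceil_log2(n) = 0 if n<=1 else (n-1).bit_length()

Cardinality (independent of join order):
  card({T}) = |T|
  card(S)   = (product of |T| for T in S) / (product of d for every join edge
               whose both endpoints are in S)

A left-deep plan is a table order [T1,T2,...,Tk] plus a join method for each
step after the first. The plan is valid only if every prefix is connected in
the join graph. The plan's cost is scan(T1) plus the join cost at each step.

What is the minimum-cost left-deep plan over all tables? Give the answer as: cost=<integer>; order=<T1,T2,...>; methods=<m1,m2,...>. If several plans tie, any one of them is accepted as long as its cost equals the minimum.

cost=4720; order=A,C,B; methods=hash,hash

Selinger DP (subsets sized 1..n):
  {C}: scan cost=80, card=80
  {A}: scan cost=200, card=200
  {B}: scan cost=150, card=150
  {AC}: card=800; try (C,hash)→1520, (A,nl_idx)→1520, (A,merge)→2520, (C,merge)→2640, (A,hash)→3360, (A,nl)→16080 …(+1); best=1520 via (C,hash)
  {BC}: card=1200; try (C,hash)→1420, (B,merge)→2070, (C,merge)→2140, (B,hash)→2560, (B,nl)→12080, (C,nl)→12150; best=1420 via (C,hash)
  {ABC}: card=12000; try (B,hash)→4720, (A,hash)→5820, (B,merge)→11670, (A,merge)→17620, (A,nl_idx)→23020, (B,nl)→121520 …(+1); best=4720 via (B,hash)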